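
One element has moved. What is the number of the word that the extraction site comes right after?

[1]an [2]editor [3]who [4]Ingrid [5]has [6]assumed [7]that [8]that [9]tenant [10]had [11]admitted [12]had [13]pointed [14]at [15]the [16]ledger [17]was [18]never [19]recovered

The displaced element is "an editor" (word 2).
It is linked across 2 clause boundaries (that → Ø).
It functions as the subject of "pointed", so the gap sits immediately after word 11 ("admitted").
Base order: Ingrid has assumed that that tenant had admitted that an editor had pointed at the ledger.

11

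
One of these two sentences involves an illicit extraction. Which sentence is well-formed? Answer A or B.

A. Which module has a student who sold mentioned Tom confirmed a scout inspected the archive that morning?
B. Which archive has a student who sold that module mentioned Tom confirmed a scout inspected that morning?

In A, the wh-phrase is extracted from inside a complex-NP island (relative clause) (introduced by "who"), which blocks movement.
In B, the extraction path crosses only that-complement boundaries, which are transparent.
So B is grammatical.

B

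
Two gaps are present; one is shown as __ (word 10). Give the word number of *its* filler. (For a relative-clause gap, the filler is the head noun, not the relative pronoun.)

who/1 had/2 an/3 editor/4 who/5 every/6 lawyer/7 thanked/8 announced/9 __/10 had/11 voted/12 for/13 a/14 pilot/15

1

The marked gap is the subject of "voted".
Its filler is the fronted wh-phrase "who", at word 1.
(The other dependency links word 4 to a gap after word 8.)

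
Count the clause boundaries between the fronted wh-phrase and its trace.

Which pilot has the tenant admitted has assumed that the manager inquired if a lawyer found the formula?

1

"which pilot" is extracted from the subject of "assumed".
Boundaries crossed, outermost first: [Ø] — 1 in total.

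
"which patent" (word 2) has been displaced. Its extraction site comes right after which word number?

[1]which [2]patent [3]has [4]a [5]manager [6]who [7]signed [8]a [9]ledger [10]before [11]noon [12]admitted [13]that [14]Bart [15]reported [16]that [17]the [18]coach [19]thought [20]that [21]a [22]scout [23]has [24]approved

24

The displaced element is "which patent" (word 2).
It is linked across 3 clause boundaries (that → that → that).
It functions as the direct object of "approved", so the gap sits immediately after word 24 ("approved").
Base order: A manager who signed a ledger before noon has admitted that Bart reported that the coach thought that a scout has approved which patent.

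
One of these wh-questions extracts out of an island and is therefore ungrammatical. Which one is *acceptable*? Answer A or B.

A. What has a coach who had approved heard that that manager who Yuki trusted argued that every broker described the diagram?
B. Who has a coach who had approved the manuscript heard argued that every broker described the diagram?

In A, the wh-phrase is extracted from inside a complex-NP island (relative clause) (introduced by "who"), which blocks movement.
In B, the extraction path crosses only that-complement boundaries, which are transparent.
So B is grammatical.

B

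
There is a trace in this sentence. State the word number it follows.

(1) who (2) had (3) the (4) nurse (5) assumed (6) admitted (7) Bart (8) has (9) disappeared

5

The displaced element is "who" (word 1).
It is linked across 1 clause boundary (Ø).
It functions as the subject of "admitted", so the gap sits immediately after word 5 ("assumed").
Base order: The nurse had assumed that who admitted Bart has disappeared.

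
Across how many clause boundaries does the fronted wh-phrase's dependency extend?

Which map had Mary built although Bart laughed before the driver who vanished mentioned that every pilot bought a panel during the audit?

"which map" originates inside the matrix clause — no clause boundary is crossed.

0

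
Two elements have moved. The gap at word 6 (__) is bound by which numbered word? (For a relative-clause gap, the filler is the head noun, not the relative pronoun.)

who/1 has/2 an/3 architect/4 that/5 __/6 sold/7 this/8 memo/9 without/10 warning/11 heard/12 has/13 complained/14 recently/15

4

The marked gap is inside the relative clause, the subject of "sold".
Its filler is the head noun "architect" (via "that"), at word 4.
(The other dependency links word 1 to a gap after word 12.)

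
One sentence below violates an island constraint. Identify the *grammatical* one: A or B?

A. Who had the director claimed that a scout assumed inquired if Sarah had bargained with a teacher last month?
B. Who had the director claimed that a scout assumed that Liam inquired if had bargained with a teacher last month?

A

In B, the wh-phrase is extracted from inside a wh-island (introduced by "if"), which blocks movement.
In A, the extraction path crosses only that-complement boundaries, which are transparent.
So A is grammatical.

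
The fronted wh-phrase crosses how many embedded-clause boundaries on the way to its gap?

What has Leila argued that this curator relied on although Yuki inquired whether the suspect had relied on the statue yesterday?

"what" is extracted from the PP object of "relied".
Boundaries crossed, outermost first: [that] — 1 in total.

1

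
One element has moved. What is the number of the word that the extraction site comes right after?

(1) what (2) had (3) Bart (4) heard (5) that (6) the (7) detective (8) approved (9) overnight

8

The displaced element is "what" (word 1).
It is linked across 1 clause boundary (that).
It functions as the direct object of "approved", so the gap sits immediately after word 8 ("approved").
Base order: Bart had heard that the detective approved what overnight.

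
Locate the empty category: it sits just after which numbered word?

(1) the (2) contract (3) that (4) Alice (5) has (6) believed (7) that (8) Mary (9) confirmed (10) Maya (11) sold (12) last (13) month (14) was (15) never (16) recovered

11

The displaced element is "the contract" (word 2).
It is linked across 2 clause boundaries (that → Ø).
It functions as the direct object of "sold", so the gap sits immediately after word 11 ("sold").
Base order: Alice has believed that Mary confirmed Maya sold the contract last month.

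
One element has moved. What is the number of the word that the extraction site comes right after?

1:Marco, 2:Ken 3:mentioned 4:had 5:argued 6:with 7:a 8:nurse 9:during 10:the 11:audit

3

The displaced element is "Marco" (word 1).
It is linked across 1 clause boundary (Ø).
It functions as the subject of "argued", so the gap sits immediately after word 3 ("mentioned").
Base order: Ken mentioned that Marco had argued with a nurse during the audit.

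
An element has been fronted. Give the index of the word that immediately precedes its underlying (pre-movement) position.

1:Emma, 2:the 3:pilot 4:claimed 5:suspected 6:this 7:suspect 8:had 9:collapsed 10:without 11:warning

4

The displaced element is "Emma" (word 1).
It is linked across 1 clause boundary (Ø).
It functions as the subject of "suspected", so the gap sits immediately after word 4 ("claimed").
Base order: The pilot claimed that Emma suspected this suspect had collapsed without warning.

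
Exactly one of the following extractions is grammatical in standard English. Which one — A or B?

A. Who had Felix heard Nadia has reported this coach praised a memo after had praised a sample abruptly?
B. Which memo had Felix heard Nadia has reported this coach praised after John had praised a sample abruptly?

In A, the wh-phrase is extracted from inside an adjunct island (introduced by "after"), which blocks movement.
In B, the extraction path crosses only that-complement boundaries, which are transparent.
So B is grammatical.

B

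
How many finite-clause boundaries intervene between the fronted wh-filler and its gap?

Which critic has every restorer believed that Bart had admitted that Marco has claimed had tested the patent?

"which critic" is extracted from the subject of "tested".
Boundaries crossed, outermost first: [that], [that], [Ø] — 3 in total.

3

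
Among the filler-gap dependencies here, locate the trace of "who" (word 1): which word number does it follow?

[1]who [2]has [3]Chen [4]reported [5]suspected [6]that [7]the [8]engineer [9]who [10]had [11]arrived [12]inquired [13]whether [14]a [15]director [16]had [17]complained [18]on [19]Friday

The displaced element is "who" (word 1).
It is linked across 1 clause boundary (Ø).
It functions as the subject of "suspected", so the gap sits immediately after word 4 ("reported").
Base order: Chen has reported that who suspected that the engineer who had arrived inquired whether a director had complained on Friday.

4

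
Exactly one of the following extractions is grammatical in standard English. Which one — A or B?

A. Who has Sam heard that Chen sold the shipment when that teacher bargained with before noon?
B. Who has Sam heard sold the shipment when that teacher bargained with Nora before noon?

B

In A, the wh-phrase is extracted from inside an adjunct island (introduced by "when"), which blocks movement.
In B, the extraction path crosses only that-complement boundaries, which are transparent.
So B is grammatical.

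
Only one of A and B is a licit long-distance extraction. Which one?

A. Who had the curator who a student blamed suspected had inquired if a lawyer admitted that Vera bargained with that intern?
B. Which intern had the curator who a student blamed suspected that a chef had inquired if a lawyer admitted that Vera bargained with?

In B, the wh-phrase is extracted from inside a wh-island (introduced by "if"), which blocks movement.
In A, the extraction path crosses only that-complement boundaries, which are transparent.
So A is grammatical.

A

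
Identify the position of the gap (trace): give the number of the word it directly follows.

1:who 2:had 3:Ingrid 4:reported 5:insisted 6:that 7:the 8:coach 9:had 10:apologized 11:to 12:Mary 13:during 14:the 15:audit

4

The displaced element is "who" (word 1).
It is linked across 1 clause boundary (Ø).
It functions as the subject of "insisted", so the gap sits immediately after word 4 ("reported").
Base order: Ingrid had reported who insisted that the coach had apologized to Mary during the audit.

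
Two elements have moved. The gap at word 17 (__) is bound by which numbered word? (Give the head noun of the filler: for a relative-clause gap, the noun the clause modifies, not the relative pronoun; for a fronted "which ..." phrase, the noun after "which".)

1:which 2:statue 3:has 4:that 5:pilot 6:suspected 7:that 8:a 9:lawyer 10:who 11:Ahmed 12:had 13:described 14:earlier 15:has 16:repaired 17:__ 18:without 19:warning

The marked gap is the direct object of "repaired".
Its filler is the fronted wh-phrase "which statue", at word 2.
(The other dependency links word 9 to a gap after word 13.)

2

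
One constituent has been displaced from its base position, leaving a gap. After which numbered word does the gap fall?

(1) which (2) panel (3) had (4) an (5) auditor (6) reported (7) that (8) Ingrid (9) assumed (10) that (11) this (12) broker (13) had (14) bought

The displaced element is "which panel" (word 2).
It is linked across 2 clause boundaries (that → that).
It functions as the direct object of "bought", so the gap sits immediately after word 14 ("bought").
Base order: An auditor had reported that Ingrid assumed that this broker had bought which panel.

14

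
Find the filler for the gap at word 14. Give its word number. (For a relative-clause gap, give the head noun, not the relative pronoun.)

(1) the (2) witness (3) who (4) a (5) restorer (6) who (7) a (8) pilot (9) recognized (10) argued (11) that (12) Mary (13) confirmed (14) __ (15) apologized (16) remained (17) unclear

The gap at 14 is the subject of "apologized", inside a relative clause.
The relative pronoun is "who" (word 3); it is bound by the head noun immediately before it.
Its filler is the head noun "witness", at word 2.

2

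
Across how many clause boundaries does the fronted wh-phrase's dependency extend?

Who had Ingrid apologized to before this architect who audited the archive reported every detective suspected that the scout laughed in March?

"who" originates inside the matrix clause — no clause boundary is crossed.

0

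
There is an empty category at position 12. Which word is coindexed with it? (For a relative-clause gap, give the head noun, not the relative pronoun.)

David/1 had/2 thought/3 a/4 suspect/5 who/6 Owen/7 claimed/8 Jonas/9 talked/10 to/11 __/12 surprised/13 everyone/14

5

The gap at 12 is the prepositional object of "talked", inside a relative clause.
The relative pronoun is "who" (word 6); it is bound by the head noun immediately before it.
Its filler is the head noun "suspect", at word 5.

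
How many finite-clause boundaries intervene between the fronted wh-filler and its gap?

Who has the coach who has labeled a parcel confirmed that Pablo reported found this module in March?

"who" is extracted from the subject of "found".
Boundaries crossed, outermost first: [that], [Ø] — 2 in total.

2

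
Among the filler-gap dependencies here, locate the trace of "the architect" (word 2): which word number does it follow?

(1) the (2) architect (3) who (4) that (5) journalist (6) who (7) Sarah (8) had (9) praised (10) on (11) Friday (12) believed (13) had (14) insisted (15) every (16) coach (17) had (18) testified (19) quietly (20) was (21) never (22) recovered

12

The displaced element is "the architect" (word 2).
It is linked across 1 clause boundary (Ø).
It functions as the subject of "insisted", so the gap sits immediately after word 12 ("believed").
Base order: That journalist who Sarah had praised on Friday believed that the architect had insisted every coach had testified quietly.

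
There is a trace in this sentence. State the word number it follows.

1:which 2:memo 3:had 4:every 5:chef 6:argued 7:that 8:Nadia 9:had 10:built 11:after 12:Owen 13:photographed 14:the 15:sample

10

The displaced element is "which memo" (word 2).
It is linked across 1 clause boundary (that).
It functions as the direct object of "built", so the gap sits immediately after word 10 ("built").
Base order: Every chef had argued that Nadia had built which memo after Owen photographed the sample.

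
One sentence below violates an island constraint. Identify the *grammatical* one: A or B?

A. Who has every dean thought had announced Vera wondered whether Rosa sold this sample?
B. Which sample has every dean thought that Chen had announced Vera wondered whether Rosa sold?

In B, the wh-phrase is extracted from inside a wh-island (introduced by "whether"), which blocks movement.
In A, the extraction path crosses only that-complement boundaries, which are transparent.
So A is grammatical.

A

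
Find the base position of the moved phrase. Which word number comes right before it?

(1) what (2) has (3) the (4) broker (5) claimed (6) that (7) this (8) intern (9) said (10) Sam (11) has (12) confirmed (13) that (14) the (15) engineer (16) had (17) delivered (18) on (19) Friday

17

The displaced element is "what" (word 1).
It is linked across 3 clause boundaries (that → Ø → that).
It functions as the direct object of "delivered", so the gap sits immediately after word 17 ("delivered").
Base order: The broker has claimed that this intern said Sam has confirmed that the engineer had delivered what on Friday.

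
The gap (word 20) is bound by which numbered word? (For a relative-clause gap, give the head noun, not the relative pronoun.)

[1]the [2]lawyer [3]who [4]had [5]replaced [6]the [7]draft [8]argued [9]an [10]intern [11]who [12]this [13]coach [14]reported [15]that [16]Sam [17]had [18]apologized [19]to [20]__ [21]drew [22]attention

The gap at 20 is the prepositional object of "apologized", inside a relative clause.
The relative pronoun is "who" (word 11); it is bound by the head noun immediately before it.
Its filler is the head noun "intern", at word 10.

10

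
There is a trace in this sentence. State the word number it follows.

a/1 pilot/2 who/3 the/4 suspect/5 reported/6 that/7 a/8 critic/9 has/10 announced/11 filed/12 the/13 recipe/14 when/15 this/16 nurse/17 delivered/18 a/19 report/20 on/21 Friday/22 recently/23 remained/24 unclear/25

11

The displaced element is "a pilot" (word 2).
It is linked across 2 clause boundaries (that → Ø).
It functions as the subject of "filed", so the gap sits immediately after word 11 ("announced").
Base order: The suspect reported that a critic has announced that a pilot filed the recipe when this nurse delivered a report on Friday recently.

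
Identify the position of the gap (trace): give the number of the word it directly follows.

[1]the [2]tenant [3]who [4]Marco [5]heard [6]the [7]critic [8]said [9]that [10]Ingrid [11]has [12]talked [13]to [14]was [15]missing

13

The displaced element is "the tenant" (word 2).
It is linked across 2 clause boundaries (Ø → that).
It functions as the object of the preposition "to" of "talked", so the gap sits immediately after word 13 ("to").
Base order: Marco heard the critic said that Ingrid has talked to the tenant.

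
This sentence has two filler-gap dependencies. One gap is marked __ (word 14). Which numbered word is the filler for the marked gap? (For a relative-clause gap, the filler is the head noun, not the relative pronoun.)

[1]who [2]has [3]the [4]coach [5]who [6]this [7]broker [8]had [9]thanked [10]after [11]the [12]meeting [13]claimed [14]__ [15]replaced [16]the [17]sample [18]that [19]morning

1

The marked gap is the subject of "replaced".
Its filler is the fronted wh-phrase "who", at word 1.
(The other dependency links word 4 to a gap after word 9.)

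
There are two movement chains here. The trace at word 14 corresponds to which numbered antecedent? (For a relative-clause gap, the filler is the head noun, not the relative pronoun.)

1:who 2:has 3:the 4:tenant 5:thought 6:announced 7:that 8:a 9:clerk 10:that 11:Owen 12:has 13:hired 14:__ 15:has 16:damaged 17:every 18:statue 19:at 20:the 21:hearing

9

The marked gap is inside the relative clause, the direct object of "hired".
Its filler is the head noun "clerk" (via "that"), at word 9.
(The other dependency links word 1 to a gap after word 5.)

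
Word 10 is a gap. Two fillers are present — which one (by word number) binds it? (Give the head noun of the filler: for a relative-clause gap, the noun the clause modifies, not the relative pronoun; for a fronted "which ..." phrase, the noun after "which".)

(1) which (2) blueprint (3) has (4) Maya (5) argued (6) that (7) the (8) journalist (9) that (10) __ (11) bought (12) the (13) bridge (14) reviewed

8

The marked gap is inside the relative clause, the subject of "bought".
Its filler is the head noun "journalist" (via "that"), at word 8.
(The other dependency links word 2 to a gap after word 14.)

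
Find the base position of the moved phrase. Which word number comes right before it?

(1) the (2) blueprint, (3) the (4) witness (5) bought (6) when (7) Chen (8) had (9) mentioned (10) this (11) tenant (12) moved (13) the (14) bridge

The displaced element is "the blueprint" (word 2).
It functions as the direct object of "bought", so the gap sits immediately after word 5 ("bought").
Base order: The witness bought the blueprint when Chen had mentioned this tenant moved the bridge.

5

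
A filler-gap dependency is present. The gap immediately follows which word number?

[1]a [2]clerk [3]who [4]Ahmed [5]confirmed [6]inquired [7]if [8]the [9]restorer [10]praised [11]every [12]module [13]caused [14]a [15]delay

5

The displaced element is "a clerk" (word 2).
It is linked across 1 clause boundary (Ø).
It functions as the subject of "inquired", so the gap sits immediately after word 5 ("confirmed").
Base order: Ahmed confirmed a clerk inquired if the restorer praised every module.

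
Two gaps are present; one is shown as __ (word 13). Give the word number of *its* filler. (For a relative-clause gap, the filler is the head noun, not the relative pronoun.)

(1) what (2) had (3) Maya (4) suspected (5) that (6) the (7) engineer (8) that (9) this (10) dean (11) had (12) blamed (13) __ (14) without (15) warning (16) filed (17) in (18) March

The marked gap is inside the relative clause, the direct object of "blamed".
Its filler is the head noun "engineer" (via "that"), at word 7.
(The other dependency links word 1 to a gap after word 16.)

7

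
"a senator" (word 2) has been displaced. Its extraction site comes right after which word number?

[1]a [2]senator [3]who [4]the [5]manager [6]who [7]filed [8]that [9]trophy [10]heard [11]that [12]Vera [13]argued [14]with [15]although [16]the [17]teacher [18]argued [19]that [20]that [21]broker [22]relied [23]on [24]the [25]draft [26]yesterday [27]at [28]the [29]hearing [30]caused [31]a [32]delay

14

The displaced element is "a senator" (word 2).
It is linked across 1 clause boundary (that).
It functions as the object of the preposition "with" of "argued", so the gap sits immediately after word 14 ("with").
Base order: The manager who filed that trophy heard that Vera argued with a senator although the teacher argued that that broker relied on the draft yesterday at the hearing.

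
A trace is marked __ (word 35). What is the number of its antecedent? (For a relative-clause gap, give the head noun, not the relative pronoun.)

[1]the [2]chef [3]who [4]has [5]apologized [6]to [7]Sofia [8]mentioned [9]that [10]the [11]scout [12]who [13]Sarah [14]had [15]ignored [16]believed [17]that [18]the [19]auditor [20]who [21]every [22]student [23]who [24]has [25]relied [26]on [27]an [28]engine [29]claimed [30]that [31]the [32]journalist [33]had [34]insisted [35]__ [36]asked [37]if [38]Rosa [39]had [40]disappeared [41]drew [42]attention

19

The gap at 35 is the subject of "asked", inside a relative clause.
The relative pronoun is "who" (word 20); it is bound by the head noun immediately before it.
Its filler is the head noun "auditor", at word 19.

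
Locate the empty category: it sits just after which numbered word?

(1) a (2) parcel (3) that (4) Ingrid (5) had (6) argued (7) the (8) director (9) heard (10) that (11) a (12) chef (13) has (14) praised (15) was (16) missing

14

The displaced element is "a parcel" (word 2).
It is linked across 2 clause boundaries (Ø → that).
It functions as the direct object of "praised", so the gap sits immediately after word 14 ("praised").
Base order: Ingrid had argued the director heard that a chef has praised a parcel.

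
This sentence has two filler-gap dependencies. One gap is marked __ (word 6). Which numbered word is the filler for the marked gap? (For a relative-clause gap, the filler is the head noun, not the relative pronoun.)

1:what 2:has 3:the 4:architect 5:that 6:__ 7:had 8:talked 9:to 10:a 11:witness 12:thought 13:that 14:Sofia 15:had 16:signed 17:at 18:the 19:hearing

The marked gap is inside the relative clause, the subject of "talked".
Its filler is the head noun "architect" (via "that"), at word 4.
(The other dependency links word 1 to a gap after word 16.)

4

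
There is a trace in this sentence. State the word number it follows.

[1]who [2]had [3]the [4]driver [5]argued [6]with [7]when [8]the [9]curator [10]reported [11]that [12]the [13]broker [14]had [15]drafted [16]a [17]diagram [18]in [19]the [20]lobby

6

The displaced element is "who" (word 1).
It functions as the object of the preposition "with" of "argued", so the gap sits immediately after word 6 ("with").
Base order: The driver had argued with who when the curator reported that the broker had drafted a diagram in the lobby.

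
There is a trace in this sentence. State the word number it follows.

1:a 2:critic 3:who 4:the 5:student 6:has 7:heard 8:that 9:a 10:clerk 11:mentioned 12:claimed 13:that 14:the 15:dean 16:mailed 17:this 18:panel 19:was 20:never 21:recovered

11

The displaced element is "a critic" (word 2).
It is linked across 2 clause boundaries (that → Ø).
It functions as the subject of "claimed", so the gap sits immediately after word 11 ("mentioned").
Base order: The student has heard that a clerk mentioned a critic claimed that the dean mailed this panel.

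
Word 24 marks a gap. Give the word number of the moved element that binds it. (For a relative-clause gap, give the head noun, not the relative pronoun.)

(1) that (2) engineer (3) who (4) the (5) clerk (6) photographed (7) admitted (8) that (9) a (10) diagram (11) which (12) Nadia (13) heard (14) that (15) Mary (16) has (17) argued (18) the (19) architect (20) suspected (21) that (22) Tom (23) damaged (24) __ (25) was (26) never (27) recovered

The gap at 24 is the object of "damaged", inside a relative clause.
The relative pronoun is "which" (word 11); it is bound by the head noun immediately before it.
Its filler is the head noun "diagram", at word 10.

10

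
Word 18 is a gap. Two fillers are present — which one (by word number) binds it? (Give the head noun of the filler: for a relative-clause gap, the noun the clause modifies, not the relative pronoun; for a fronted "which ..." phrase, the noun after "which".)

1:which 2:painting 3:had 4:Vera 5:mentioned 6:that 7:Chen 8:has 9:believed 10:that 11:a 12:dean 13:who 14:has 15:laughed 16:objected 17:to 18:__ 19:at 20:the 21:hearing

The marked gap is the object of the preposition "to" of "objected".
Its filler is the fronted wh-phrase "which painting", at word 2.
(The other dependency links word 12 to a gap after word 13.)

2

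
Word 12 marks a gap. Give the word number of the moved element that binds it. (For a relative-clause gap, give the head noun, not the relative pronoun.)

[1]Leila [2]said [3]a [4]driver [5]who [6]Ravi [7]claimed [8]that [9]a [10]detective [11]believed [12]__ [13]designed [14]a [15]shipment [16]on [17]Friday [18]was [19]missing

The gap at 12 is the subject of "designed", inside a relative clause.
The relative pronoun is "who" (word 5); it is bound by the head noun immediately before it.
Its filler is the head noun "driver", at word 4.

4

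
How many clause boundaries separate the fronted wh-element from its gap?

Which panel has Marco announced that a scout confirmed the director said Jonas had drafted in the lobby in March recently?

3

"which panel" is extracted from the object of "drafted".
Boundaries crossed, outermost first: [that], [Ø], [Ø] — 3 in total.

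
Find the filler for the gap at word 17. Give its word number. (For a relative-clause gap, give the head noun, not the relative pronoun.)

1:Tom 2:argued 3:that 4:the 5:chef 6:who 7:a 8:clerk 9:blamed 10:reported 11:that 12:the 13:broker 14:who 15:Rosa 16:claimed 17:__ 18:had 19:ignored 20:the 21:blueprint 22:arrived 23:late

The gap at 17 is the subject of "ignored", inside a relative clause.
The relative pronoun is "who" (word 14); it is bound by the head noun immediately before it.
Its filler is the head noun "broker", at word 13.

13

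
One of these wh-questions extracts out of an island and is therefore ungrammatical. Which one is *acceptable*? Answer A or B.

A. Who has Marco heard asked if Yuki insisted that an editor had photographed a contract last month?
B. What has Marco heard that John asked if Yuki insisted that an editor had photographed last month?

A

In B, the wh-phrase is extracted from inside a wh-island (introduced by "if"), which blocks movement.
In A, the extraction path crosses only that-complement boundaries, which are transparent.
So A is grammatical.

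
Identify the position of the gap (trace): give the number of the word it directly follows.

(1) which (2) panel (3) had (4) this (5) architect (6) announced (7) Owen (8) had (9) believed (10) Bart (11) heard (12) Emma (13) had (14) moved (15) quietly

The displaced element is "which panel" (word 2).
It is linked across 3 clause boundaries (Ø → Ø → Ø).
It functions as the direct object of "moved", so the gap sits immediately after word 14 ("moved").
Base order: This architect had announced Owen had believed Bart heard Emma had moved which panel quietly.

14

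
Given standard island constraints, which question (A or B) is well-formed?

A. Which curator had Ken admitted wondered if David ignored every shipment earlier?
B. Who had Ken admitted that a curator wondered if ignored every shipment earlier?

In B, the wh-phrase is extracted from inside a wh-island (introduced by "if"), which blocks movement.
In A, the extraction path crosses only that-complement boundaries, which are transparent.
So A is grammatical.

A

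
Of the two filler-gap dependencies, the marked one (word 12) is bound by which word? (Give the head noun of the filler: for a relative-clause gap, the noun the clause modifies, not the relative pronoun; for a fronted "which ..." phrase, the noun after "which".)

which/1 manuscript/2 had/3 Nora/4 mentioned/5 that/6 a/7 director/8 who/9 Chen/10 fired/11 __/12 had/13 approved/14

8

The marked gap is inside the relative clause, the direct object of "fired".
Its filler is the head noun "director" (via "who"), at word 8.
(The other dependency links word 2 to a gap after word 14.)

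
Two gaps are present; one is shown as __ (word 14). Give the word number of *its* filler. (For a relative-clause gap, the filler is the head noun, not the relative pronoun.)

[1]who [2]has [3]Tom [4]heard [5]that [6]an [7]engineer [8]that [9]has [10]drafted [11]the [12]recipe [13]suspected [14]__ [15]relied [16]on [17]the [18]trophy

The marked gap is the subject of "relied".
Its filler is the fronted wh-phrase "who", at word 1.
(The other dependency links word 7 to a gap after word 8.)

1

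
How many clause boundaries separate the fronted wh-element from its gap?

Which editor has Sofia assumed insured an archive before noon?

"which editor" is extracted from the subject of "insured".
Boundaries crossed, outermost first: [Ø] — 1 in total.

1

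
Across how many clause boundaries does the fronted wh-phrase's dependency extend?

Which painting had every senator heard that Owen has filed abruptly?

1

"which painting" is extracted from the object of "filed".
Boundaries crossed, outermost first: [that] — 1 in total.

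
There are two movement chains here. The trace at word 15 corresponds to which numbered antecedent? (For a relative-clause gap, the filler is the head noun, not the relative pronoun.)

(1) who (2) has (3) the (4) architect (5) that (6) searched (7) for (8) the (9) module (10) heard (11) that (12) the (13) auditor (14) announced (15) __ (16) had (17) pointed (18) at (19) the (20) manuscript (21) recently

The marked gap is the subject of "pointed".
Its filler is the fronted wh-phrase "who", at word 1.
(The other dependency links word 4 to a gap after word 5.)

1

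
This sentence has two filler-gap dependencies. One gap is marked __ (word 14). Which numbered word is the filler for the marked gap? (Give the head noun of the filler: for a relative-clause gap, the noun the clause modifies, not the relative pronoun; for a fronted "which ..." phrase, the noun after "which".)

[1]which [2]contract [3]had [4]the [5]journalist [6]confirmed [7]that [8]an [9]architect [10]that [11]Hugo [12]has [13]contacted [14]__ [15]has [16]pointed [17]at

9

The marked gap is inside the relative clause, the direct object of "contacted".
Its filler is the head noun "architect" (via "that"), at word 9.
(The other dependency links word 2 to a gap after word 17.)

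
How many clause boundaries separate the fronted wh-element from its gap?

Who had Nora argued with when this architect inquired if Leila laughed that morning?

0

"who" originates inside the matrix clause — no clause boundary is crossed.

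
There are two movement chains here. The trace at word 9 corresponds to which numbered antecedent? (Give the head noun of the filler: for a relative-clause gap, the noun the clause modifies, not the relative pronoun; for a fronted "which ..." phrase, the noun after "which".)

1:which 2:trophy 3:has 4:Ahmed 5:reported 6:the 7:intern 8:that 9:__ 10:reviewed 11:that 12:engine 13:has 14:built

The marked gap is inside the relative clause, the subject of "reviewed".
Its filler is the head noun "intern" (via "that"), at word 7.
(The other dependency links word 2 to a gap after word 14.)

7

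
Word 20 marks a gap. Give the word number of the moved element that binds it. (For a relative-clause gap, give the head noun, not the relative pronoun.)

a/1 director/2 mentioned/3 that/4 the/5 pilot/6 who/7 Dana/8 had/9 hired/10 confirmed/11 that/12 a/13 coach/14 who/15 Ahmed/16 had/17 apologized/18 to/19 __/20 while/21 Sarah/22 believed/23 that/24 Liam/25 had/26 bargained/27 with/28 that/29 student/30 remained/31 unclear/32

14

The gap at 20 is the prepositional object of "apologized", inside a relative clause.
The relative pronoun is "who" (word 15); it is bound by the head noun immediately before it.
Its filler is the head noun "coach", at word 14.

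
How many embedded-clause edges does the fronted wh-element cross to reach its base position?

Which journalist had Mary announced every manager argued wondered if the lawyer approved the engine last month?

"which journalist" is extracted from the subject of "wondered".
Boundaries crossed, outermost first: [Ø], [Ø] — 2 in total.

2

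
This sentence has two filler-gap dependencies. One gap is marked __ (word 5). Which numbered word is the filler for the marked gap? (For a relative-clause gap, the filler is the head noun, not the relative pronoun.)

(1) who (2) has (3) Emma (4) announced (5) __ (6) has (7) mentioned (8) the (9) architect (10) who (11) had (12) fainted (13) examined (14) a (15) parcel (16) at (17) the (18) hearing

1

The marked gap is the subject of "mentioned".
Its filler is the fronted wh-phrase "who", at word 1.
(The other dependency links word 9 to a gap after word 10.)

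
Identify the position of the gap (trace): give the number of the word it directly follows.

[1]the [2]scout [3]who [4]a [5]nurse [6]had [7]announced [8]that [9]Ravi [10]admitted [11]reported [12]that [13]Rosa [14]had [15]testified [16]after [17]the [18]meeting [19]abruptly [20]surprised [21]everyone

The displaced element is "the scout" (word 2).
It is linked across 2 clause boundaries (that → Ø).
It functions as the subject of "reported", so the gap sits immediately after word 10 ("admitted").
Base order: A nurse had announced that Ravi admitted that the scout reported that Rosa had testified after the meeting abruptly.

10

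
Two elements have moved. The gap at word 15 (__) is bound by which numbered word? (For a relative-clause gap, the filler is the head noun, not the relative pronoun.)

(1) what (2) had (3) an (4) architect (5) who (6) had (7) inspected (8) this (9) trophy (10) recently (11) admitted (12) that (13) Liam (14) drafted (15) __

The marked gap is the direct object of "drafted".
Its filler is the fronted wh-phrase "what", at word 1.
(The other dependency links word 4 to a gap after word 5.)

1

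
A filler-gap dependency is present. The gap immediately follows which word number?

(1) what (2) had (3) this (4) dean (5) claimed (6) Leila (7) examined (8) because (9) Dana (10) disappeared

The displaced element is "what" (word 1).
It is linked across 1 clause boundary (Ø).
It functions as the direct object of "examined", so the gap sits immediately after word 7 ("examined").
Base order: This dean had claimed Leila examined what because Dana disappeared.

7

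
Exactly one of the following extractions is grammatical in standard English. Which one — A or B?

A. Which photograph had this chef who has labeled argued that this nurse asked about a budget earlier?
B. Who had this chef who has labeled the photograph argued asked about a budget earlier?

In A, the wh-phrase is extracted from inside a complex-NP island (relative clause) (introduced by "who"), which blocks movement.
In B, the extraction path crosses only that-complement boundaries, which are transparent.
So B is grammatical.

B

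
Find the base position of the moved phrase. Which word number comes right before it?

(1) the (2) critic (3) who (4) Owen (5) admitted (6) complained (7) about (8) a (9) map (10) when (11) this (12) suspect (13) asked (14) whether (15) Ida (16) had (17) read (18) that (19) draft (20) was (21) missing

5

The displaced element is "the critic" (word 2).
It is linked across 1 clause boundary (Ø).
It functions as the subject of "complained", so the gap sits immediately after word 5 ("admitted").
Base order: Owen admitted that the critic complained about a map when this suspect asked whether Ida had read that draft.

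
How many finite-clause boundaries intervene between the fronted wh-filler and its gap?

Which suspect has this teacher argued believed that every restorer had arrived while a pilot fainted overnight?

1

"which suspect" is extracted from the subject of "believed".
Boundaries crossed, outermost first: [Ø] — 1 in total.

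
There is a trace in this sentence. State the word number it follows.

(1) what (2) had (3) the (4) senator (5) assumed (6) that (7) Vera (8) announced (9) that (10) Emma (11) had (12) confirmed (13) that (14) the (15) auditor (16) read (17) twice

16

The displaced element is "what" (word 1).
It is linked across 3 clause boundaries (that → that → that).
It functions as the direct object of "read", so the gap sits immediately after word 16 ("read").
Base order: The senator had assumed that Vera announced that Emma had confirmed that the auditor read what twice.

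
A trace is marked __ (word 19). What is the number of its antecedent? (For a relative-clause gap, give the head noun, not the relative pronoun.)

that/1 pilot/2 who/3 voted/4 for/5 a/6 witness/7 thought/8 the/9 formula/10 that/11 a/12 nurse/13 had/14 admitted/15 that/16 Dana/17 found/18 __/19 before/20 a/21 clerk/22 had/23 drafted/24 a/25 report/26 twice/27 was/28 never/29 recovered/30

The gap at 19 is the object of "found", inside a relative clause.
The relative pronoun is "that" (word 11); it is bound by the head noun immediately before it.
Its filler is the head noun "formula", at word 10.

10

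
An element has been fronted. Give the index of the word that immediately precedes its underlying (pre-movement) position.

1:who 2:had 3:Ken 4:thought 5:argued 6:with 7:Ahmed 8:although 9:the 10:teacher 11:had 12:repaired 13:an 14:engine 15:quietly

The displaced element is "who" (word 1).
It is linked across 1 clause boundary (Ø).
It functions as the subject of "argued", so the gap sits immediately after word 4 ("thought").
Base order: Ken had thought who argued with Ahmed although the teacher had repaired an engine quietly.

4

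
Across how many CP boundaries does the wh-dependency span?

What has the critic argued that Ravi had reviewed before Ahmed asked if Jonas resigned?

"what" is extracted from the object of "reviewed".
Boundaries crossed, outermost first: [that] — 1 in total.

1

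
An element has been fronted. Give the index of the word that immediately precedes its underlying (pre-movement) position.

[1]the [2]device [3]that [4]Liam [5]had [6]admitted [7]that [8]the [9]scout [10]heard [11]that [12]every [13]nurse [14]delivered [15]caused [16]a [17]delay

The displaced element is "the device" (word 2).
It is linked across 2 clause boundaries (that → that).
It functions as the direct object of "delivered", so the gap sits immediately after word 14 ("delivered").
Base order: Liam had admitted that the scout heard that every nurse delivered the device.

14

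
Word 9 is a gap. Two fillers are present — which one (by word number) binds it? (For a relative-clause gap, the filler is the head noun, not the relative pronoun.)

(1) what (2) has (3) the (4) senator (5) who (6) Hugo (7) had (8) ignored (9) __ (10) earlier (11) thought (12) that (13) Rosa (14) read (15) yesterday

4

The marked gap is inside the relative clause, the direct object of "ignored".
Its filler is the head noun "senator" (via "who"), at word 4.
(The other dependency links word 1 to a gap after word 14.)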